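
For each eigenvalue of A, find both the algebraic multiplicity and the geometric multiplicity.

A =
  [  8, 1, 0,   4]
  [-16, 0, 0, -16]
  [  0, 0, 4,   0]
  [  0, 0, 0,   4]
λ = 4: alg = 4, geom = 3

Step 1 — factor the characteristic polynomial to read off the algebraic multiplicities:
  χ_A(x) = (x - 4)^4

Step 2 — compute geometric multiplicities via the rank-nullity identity g(λ) = n − rank(A − λI):
  rank(A − (4)·I) = 1, so dim ker(A − (4)·I) = n − 1 = 3

Summary:
  λ = 4: algebraic multiplicity = 4, geometric multiplicity = 3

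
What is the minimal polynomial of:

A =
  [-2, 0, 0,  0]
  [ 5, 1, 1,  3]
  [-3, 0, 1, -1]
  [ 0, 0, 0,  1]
x^4 - x^3 - 3*x^2 + 5*x - 2

The characteristic polynomial is χ_A(x) = (x - 1)^3*(x + 2), so the eigenvalues are known. The minimal polynomial is
  m_A(x) = Π_λ (x − λ)^{k_λ}
where k_λ is the size of the *largest* Jordan block for λ (equivalently, the smallest k with (A − λI)^k v = 0 for every generalised eigenvector v of λ).

  λ = -2: largest Jordan block has size 1, contributing (x + 2)
  λ = 1: largest Jordan block has size 3, contributing (x − 1)^3

So m_A(x) = (x - 1)^3*(x + 2) = x^4 - x^3 - 3*x^2 + 5*x - 2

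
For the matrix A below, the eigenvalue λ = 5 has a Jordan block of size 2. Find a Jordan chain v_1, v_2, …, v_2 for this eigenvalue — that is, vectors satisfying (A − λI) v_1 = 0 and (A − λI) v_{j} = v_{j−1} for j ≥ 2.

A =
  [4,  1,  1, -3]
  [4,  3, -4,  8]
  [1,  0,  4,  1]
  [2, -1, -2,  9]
A Jordan chain for λ = 5 of length 2:
v_1 = (-1, 4, 1, 2)ᵀ
v_2 = (1, 0, 0, 0)ᵀ

Let N = A − (5)·I. We want v_2 with N^2 v_2 = 0 but N^1 v_2 ≠ 0; then v_{j-1} := N · v_j for j = 2, …, 2.

Pick v_2 = (1, 0, 0, 0)ᵀ.
Then v_1 = N · v_2 = (-1, 4, 1, 2)ᵀ.

Sanity check: (A − (5)·I) v_1 = (0, 0, 0, 0)ᵀ = 0. ✓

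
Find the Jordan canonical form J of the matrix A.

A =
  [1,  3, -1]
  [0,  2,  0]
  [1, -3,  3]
J_2(2) ⊕ J_1(2)

The characteristic polynomial is
  det(x·I − A) = x^3 - 6*x^2 + 12*x - 8 = (x - 2)^3

Eigenvalues and multiplicities (the geometric multiplicity of λ is n − rank(A − λI), which equals the number of Jordan blocks for λ):
  λ = 2: algebraic multiplicity = 3, geometric multiplicity = 2

Determining the block sizes for each eigenvalue:
  λ = 2: 2 blocks summing to 3 forces exactly one block of size 2 and the rest size 1 → block sizes [2, 1]

Assembling the blocks gives a Jordan form
J =
  [2, 1, 0]
  [0, 2, 0]
  [0, 0, 2]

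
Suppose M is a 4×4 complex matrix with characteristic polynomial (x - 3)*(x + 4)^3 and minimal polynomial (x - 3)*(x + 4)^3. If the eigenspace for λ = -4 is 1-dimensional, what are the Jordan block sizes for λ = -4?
Block sizes for λ = -4: [3]

Step 1 — from the characteristic polynomial, algebraic multiplicity of λ = -4 is 3. From dim ker(M − (-4)·I) = 1, there are exactly 1 Jordan blocks for λ = -4.
Step 2 — from the minimal polynomial, the factor (x + 4)^3 tells us the largest block for λ = -4 has size 3.
Step 3 — with total size 3, 1 blocks, and largest block 3, the block sizes (in nonincreasing order) are [3].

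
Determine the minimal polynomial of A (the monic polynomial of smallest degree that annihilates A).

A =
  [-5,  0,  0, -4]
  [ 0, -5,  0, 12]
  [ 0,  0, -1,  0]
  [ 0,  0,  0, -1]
x^2 + 6*x + 5

The characteristic polynomial is χ_A(x) = (x + 1)^2*(x + 5)^2, so the eigenvalues are known. The minimal polynomial is
  m_A(x) = Π_λ (x − λ)^{k_λ}
where k_λ is the size of the *largest* Jordan block for λ (equivalently, the smallest k with (A − λI)^k v = 0 for every generalised eigenvector v of λ).

  λ = -5: largest Jordan block has size 1, contributing (x + 5)
  λ = -1: largest Jordan block has size 1, contributing (x + 1)

So m_A(x) = (x + 1)*(x + 5) = x^2 + 6*x + 5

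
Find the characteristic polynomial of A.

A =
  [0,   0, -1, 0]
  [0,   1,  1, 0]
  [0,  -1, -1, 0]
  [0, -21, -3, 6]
x^4 - 6*x^3

Expanding det(x·I − A) (e.g. by cofactor expansion or by noting that A is similar to its Jordan form J, which has the same characteristic polynomial as A) gives
  χ_A(x) = x^4 - 6*x^3
which factors as x^3*(x - 6). The eigenvalues (with algebraic multiplicities) are λ = 0 with multiplicity 3, λ = 6 with multiplicity 1.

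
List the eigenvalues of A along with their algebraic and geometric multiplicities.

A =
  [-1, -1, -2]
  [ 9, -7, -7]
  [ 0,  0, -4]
λ = -4: alg = 3, geom = 1

Step 1 — factor the characteristic polynomial to read off the algebraic multiplicities:
  χ_A(x) = (x + 4)^3

Step 2 — compute geometric multiplicities via the rank-nullity identity g(λ) = n − rank(A − λI):
  rank(A − (-4)·I) = 2, so dim ker(A − (-4)·I) = n − 2 = 1

Summary:
  λ = -4: algebraic multiplicity = 3, geometric multiplicity = 1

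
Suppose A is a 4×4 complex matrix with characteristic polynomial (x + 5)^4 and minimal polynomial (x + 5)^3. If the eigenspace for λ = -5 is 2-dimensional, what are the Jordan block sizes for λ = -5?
Block sizes for λ = -5: [3, 1]

Step 1 — from the characteristic polynomial, algebraic multiplicity of λ = -5 is 4. From dim ker(A − (-5)·I) = 2, there are exactly 2 Jordan blocks for λ = -5.
Step 2 — from the minimal polynomial, the factor (x + 5)^3 tells us the largest block for λ = -5 has size 3.
Step 3 — with total size 4, 2 blocks, and largest block 3, the block sizes (in nonincreasing order) are [3, 1].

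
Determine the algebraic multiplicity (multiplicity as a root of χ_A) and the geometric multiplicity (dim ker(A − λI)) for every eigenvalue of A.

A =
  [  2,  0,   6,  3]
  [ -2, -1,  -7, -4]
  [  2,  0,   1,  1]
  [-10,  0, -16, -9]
λ = -4: alg = 1, geom = 1; λ = -1: alg = 3, geom = 1

Step 1 — factor the characteristic polynomial to read off the algebraic multiplicities:
  χ_A(x) = (x + 1)^3*(x + 4)

Step 2 — compute geometric multiplicities via the rank-nullity identity g(λ) = n − rank(A − λI):
  rank(A − (-4)·I) = 3, so dim ker(A − (-4)·I) = n − 3 = 1
  rank(A − (-1)·I) = 3, so dim ker(A − (-1)·I) = n − 3 = 1

Summary:
  λ = -4: algebraic multiplicity = 1, geometric multiplicity = 1
  λ = -1: algebraic multiplicity = 3, geometric multiplicity = 1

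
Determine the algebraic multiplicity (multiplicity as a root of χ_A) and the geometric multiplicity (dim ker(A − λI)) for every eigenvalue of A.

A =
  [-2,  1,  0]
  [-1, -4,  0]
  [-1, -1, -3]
λ = -3: alg = 3, geom = 2

Step 1 — factor the characteristic polynomial to read off the algebraic multiplicities:
  χ_A(x) = (x + 3)^3

Step 2 — compute geometric multiplicities via the rank-nullity identity g(λ) = n − rank(A − λI):
  rank(A − (-3)·I) = 1, so dim ker(A − (-3)·I) = n − 1 = 2

Summary:
  λ = -3: algebraic multiplicity = 3, geometric multiplicity = 2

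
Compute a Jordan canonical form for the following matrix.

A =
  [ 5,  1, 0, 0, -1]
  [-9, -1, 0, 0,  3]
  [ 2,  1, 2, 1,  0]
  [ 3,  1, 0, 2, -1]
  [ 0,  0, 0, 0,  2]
J_2(2) ⊕ J_2(2) ⊕ J_1(2)

The characteristic polynomial is
  det(x·I − A) = x^5 - 10*x^4 + 40*x^3 - 80*x^2 + 80*x - 32 = (x - 2)^5

Eigenvalues and multiplicities (the geometric multiplicity of λ is n − rank(A − λI), which equals the number of Jordan blocks for λ):
  λ = 2: algebraic multiplicity = 5, geometric multiplicity = 3

Determining the block sizes for each eigenvalue:
  λ = 2: with am = 5 and gm = 3, the partition is not yet determined (e.g. several partitions of 5 into 3 parts exist). Let N = A − (2)·I. Computing rank(N^1) = 2, rank(N^2) = 0; the number of blocks of size ≥ j is rank(N^{j−1}) − rank(N^j), giving [3, 2]. So we have 2 block(s) of size 2, 1 block(s) of size 1 → block sizes [2, 2, 1]

Assembling the blocks gives a Jordan form
J =
  [2, 1, 0, 0, 0]
  [0, 2, 0, 0, 0]
  [0, 0, 2, 1, 0]
  [0, 0, 0, 2, 0]
  [0, 0, 0, 0, 2]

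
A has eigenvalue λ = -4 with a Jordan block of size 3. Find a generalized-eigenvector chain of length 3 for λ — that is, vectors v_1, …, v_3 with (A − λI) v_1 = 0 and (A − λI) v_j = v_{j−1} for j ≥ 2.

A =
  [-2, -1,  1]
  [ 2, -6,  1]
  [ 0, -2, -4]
A Jordan chain for λ = -4 of length 3:
v_1 = (2, 0, -4)ᵀ
v_2 = (2, 2, 0)ᵀ
v_3 = (1, 0, 0)ᵀ

Let N = A − (-4)·I. We want v_3 with N^3 v_3 = 0 but N^2 v_3 ≠ 0; then v_{j-1} := N · v_j for j = 3, …, 2.

Pick v_3 = (1, 0, 0)ᵀ.
Then v_2 = N · v_3 = (2, 2, 0)ᵀ.
Then v_1 = N · v_2 = (2, 0, -4)ᵀ.

Sanity check: (A − (-4)·I) v_1 = (0, 0, 0)ᵀ = 0. ✓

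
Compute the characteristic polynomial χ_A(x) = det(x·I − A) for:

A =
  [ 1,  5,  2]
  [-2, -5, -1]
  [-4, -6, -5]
x^3 + 9*x^2 + 27*x + 27

Expanding det(x·I − A) (e.g. by cofactor expansion or by noting that A is similar to its Jordan form J, which has the same characteristic polynomial as A) gives
  χ_A(x) = x^3 + 9*x^2 + 27*x + 27
which factors as (x + 3)^3. The eigenvalues (with algebraic multiplicities) are λ = -3 with multiplicity 3.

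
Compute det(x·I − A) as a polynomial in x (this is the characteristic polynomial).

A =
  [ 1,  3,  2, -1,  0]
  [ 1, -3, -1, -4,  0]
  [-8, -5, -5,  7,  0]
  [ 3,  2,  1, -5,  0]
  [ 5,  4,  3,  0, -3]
x^5 + 15*x^4 + 90*x^3 + 270*x^2 + 405*x + 243

Expanding det(x·I − A) (e.g. by cofactor expansion or by noting that A is similar to its Jordan form J, which has the same characteristic polynomial as A) gives
  χ_A(x) = x^5 + 15*x^4 + 90*x^3 + 270*x^2 + 405*x + 243
which factors as (x + 3)^5. The eigenvalues (with algebraic multiplicities) are λ = -3 with multiplicity 5.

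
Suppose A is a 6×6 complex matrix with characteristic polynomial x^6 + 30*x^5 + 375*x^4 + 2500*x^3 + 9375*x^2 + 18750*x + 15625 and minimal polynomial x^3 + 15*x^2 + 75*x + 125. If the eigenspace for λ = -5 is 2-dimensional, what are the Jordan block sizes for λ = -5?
Block sizes for λ = -5: [3, 3]

Step 1 — from the characteristic polynomial, algebraic multiplicity of λ = -5 is 6. From dim ker(A − (-5)·I) = 2, there are exactly 2 Jordan blocks for λ = -5.
Step 2 — from the minimal polynomial, the factor (x + 5)^3 tells us the largest block for λ = -5 has size 3.
Step 3 — with total size 6, 2 blocks, and largest block 3, the block sizes (in nonincreasing order) are [3, 3].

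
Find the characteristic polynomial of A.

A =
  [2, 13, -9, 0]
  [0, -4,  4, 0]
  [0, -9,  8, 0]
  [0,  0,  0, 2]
x^4 - 8*x^3 + 24*x^2 - 32*x + 16

Expanding det(x·I − A) (e.g. by cofactor expansion or by noting that A is similar to its Jordan form J, which has the same characteristic polynomial as A) gives
  χ_A(x) = x^4 - 8*x^3 + 24*x^2 - 32*x + 16
which factors as (x - 2)^4. The eigenvalues (with algebraic multiplicities) are λ = 2 with multiplicity 4.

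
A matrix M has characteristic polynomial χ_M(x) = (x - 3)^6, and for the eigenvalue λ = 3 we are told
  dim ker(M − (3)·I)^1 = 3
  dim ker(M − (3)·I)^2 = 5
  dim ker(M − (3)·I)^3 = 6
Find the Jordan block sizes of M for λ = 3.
Block sizes for λ = 3: [3, 2, 1]

From the dimensions of kernels of powers, the number of Jordan blocks of size at least j is d_j − d_{j−1} where d_j = dim ker(N^j) (with d_0 = 0). Computing the differences gives [3, 2, 1].
The number of blocks of size exactly k is (#blocks of size ≥ k) − (#blocks of size ≥ k + 1), so the partition is: 1 block(s) of size 1, 1 block(s) of size 2, 1 block(s) of size 3.
In nonincreasing order the block sizes are [3, 2, 1].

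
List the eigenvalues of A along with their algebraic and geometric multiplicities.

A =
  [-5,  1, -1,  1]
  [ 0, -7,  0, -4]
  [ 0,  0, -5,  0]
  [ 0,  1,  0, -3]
λ = -5: alg = 4, geom = 2

Step 1 — factor the characteristic polynomial to read off the algebraic multiplicities:
  χ_A(x) = (x + 5)^4

Step 2 — compute geometric multiplicities via the rank-nullity identity g(λ) = n − rank(A − λI):
  rank(A − (-5)·I) = 2, so dim ker(A − (-5)·I) = n − 2 = 2

Summary:
  λ = -5: algebraic multiplicity = 4, geometric multiplicity = 2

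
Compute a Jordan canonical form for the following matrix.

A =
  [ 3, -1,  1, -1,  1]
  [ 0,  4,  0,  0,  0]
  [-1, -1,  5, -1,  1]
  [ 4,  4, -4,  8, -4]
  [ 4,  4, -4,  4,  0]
J_2(4) ⊕ J_1(4) ⊕ J_1(4) ⊕ J_1(4)

The characteristic polynomial is
  det(x·I − A) = x^5 - 20*x^4 + 160*x^3 - 640*x^2 + 1280*x - 1024 = (x - 4)^5

Eigenvalues and multiplicities (the geometric multiplicity of λ is n − rank(A − λI), which equals the number of Jordan blocks for λ):
  λ = 4: algebraic multiplicity = 5, geometric multiplicity = 4

Determining the block sizes for each eigenvalue:
  λ = 4: 4 blocks summing to 5 forces exactly one block of size 2 and the rest size 1 → block sizes [2, 1, 1, 1]

Assembling the blocks gives a Jordan form
J =
  [4, 1, 0, 0, 0]
  [0, 4, 0, 0, 0]
  [0, 0, 4, 0, 0]
  [0, 0, 0, 4, 0]
  [0, 0, 0, 0, 4]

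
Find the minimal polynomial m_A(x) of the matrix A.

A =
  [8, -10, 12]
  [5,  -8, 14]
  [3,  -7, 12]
x^3 - 12*x^2 + 48*x - 64

The characteristic polynomial is χ_A(x) = (x - 4)^3, so the eigenvalues are known. The minimal polynomial is
  m_A(x) = Π_λ (x − λ)^{k_λ}
where k_λ is the size of the *largest* Jordan block for λ (equivalently, the smallest k with (A − λI)^k v = 0 for every generalised eigenvector v of λ).

  λ = 4: largest Jordan block has size 3, contributing (x − 4)^3

So m_A(x) = (x - 4)^3 = x^3 - 12*x^2 + 48*x - 64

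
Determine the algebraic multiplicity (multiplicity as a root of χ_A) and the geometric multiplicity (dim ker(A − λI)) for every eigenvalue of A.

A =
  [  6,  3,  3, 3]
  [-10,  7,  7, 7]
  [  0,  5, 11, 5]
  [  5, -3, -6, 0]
λ = 6: alg = 4, geom = 2

Step 1 — factor the characteristic polynomial to read off the algebraic multiplicities:
  χ_A(x) = (x - 6)^4

Step 2 — compute geometric multiplicities via the rank-nullity identity g(λ) = n − rank(A − λI):
  rank(A − (6)·I) = 2, so dim ker(A − (6)·I) = n − 2 = 2

Summary:
  λ = 6: algebraic multiplicity = 4, geometric multiplicity = 2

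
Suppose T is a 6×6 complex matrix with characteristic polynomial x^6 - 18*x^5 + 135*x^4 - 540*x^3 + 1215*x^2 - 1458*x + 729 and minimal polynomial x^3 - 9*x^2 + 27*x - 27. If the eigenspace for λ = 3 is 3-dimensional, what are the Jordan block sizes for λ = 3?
Block sizes for λ = 3: [3, 2, 1]

Step 1 — from the characteristic polynomial, algebraic multiplicity of λ = 3 is 6. From dim ker(T − (3)·I) = 3, there are exactly 3 Jordan blocks for λ = 3.
Step 2 — from the minimal polynomial, the factor (x − 3)^3 tells us the largest block for λ = 3 has size 3.
Step 3 — with total size 6, 3 blocks, and largest block 3, the block sizes (in nonincreasing order) are [3, 2, 1].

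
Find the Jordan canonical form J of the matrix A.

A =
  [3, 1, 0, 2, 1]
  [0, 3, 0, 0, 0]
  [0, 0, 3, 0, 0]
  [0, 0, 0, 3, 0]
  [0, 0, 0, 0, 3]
J_2(3) ⊕ J_1(3) ⊕ J_1(3) ⊕ J_1(3)

The characteristic polynomial is
  det(x·I − A) = x^5 - 15*x^4 + 90*x^3 - 270*x^2 + 405*x - 243 = (x - 3)^5

Eigenvalues and multiplicities (the geometric multiplicity of λ is n − rank(A − λI), which equals the number of Jordan blocks for λ):
  λ = 3: algebraic multiplicity = 5, geometric multiplicity = 4

Determining the block sizes for each eigenvalue:
  λ = 3: 4 blocks summing to 5 forces exactly one block of size 2 and the rest size 1 → block sizes [2, 1, 1, 1]

Assembling the blocks gives a Jordan form
J =
  [3, 1, 0, 0, 0]
  [0, 3, 0, 0, 0]
  [0, 0, 3, 0, 0]
  [0, 0, 0, 3, 0]
  [0, 0, 0, 0, 3]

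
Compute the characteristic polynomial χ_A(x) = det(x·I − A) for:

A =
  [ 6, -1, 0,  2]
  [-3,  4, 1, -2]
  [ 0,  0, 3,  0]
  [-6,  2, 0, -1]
x^4 - 12*x^3 + 54*x^2 - 108*x + 81

Expanding det(x·I − A) (e.g. by cofactor expansion or by noting that A is similar to its Jordan form J, which has the same characteristic polynomial as A) gives
  χ_A(x) = x^4 - 12*x^3 + 54*x^2 - 108*x + 81
which factors as (x - 3)^4. The eigenvalues (with algebraic multiplicities) are λ = 3 with multiplicity 4.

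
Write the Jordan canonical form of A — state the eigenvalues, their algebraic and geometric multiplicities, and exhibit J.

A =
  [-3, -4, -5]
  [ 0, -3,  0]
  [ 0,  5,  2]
J_2(-3) ⊕ J_1(2)

The characteristic polynomial is
  det(x·I − A) = x^3 + 4*x^2 - 3*x - 18 = (x - 2)*(x + 3)^2

Eigenvalues and multiplicities (the geometric multiplicity of λ is n − rank(A − λI), which equals the number of Jordan blocks for λ):
  λ = -3: algebraic multiplicity = 2, geometric multiplicity = 1
  λ = 2: algebraic multiplicity = 1, geometric multiplicity = 1

Determining the block sizes for each eigenvalue:
  λ = -3: one block (gm = 1), so the single block has size am = 2 → block sizes [2]
  λ = 2: one block (gm = 1), so the single block has size am = 1 → block sizes [1]

Assembling the blocks gives a Jordan form
J =
  [-3,  1, 0]
  [ 0, -3, 0]
  [ 0,  0, 2]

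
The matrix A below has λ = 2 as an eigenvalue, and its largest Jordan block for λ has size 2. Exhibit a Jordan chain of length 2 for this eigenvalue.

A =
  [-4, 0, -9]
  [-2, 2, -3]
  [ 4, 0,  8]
A Jordan chain for λ = 2 of length 2:
v_1 = (-6, -2, 4)ᵀ
v_2 = (1, 0, 0)ᵀ

Let N = A − (2)·I. We want v_2 with N^2 v_2 = 0 but N^1 v_2 ≠ 0; then v_{j-1} := N · v_j for j = 2, …, 2.

Pick v_2 = (1, 0, 0)ᵀ.
Then v_1 = N · v_2 = (-6, -2, 4)ᵀ.

Sanity check: (A − (2)·I) v_1 = (0, 0, 0)ᵀ = 0. ✓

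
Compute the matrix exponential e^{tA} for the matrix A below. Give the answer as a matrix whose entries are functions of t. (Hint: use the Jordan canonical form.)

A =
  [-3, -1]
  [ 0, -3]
e^{tA} =
  [exp(-3*t), -t*exp(-3*t)]
  [0, exp(-3*t)]

Strategy: write A = P · J · P⁻¹ where J is a Jordan canonical form, so e^{tA} = P · e^{tJ} · P⁻¹, and e^{tJ} can be computed block-by-block.

A has Jordan form
J =
  [-3,  1]
  [ 0, -3]
(up to reordering of blocks).

Per-block formulas:
  For a 2×2 Jordan block J_2(-3): exp(t · J_2(-3)) = e^(-3t)·(I + t·N), where N is the 2×2 nilpotent shift.

After assembling e^{tJ} and conjugating by P, we get:

e^{tA} =
  [exp(-3*t), -t*exp(-3*t)]
  [0, exp(-3*t)]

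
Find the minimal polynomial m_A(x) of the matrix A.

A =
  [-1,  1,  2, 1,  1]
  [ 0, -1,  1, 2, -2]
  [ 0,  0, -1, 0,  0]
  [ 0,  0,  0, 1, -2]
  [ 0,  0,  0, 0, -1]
x^4 + 2*x^3 - 2*x - 1

The characteristic polynomial is χ_A(x) = (x - 1)*(x + 1)^4, so the eigenvalues are known. The minimal polynomial is
  m_A(x) = Π_λ (x − λ)^{k_λ}
where k_λ is the size of the *largest* Jordan block for λ (equivalently, the smallest k with (A − λI)^k v = 0 for every generalised eigenvector v of λ).

  λ = -1: largest Jordan block has size 3, contributing (x + 1)^3
  λ = 1: largest Jordan block has size 1, contributing (x − 1)

So m_A(x) = (x - 1)*(x + 1)^3 = x^4 + 2*x^3 - 2*x - 1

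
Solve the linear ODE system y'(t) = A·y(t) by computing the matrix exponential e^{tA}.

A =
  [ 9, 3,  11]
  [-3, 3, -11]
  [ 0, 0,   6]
e^{tA} =
  [3*t*exp(6*t) + exp(6*t), 3*t*exp(6*t), 11*t*exp(6*t)]
  [-3*t*exp(6*t), -3*t*exp(6*t) + exp(6*t), -11*t*exp(6*t)]
  [0, 0, exp(6*t)]

Strategy: write A = P · J · P⁻¹ where J is a Jordan canonical form, so e^{tA} = P · e^{tJ} · P⁻¹, and e^{tJ} can be computed block-by-block.

A has Jordan form
J =
  [6, 1, 0]
  [0, 6, 0]
  [0, 0, 6]
(up to reordering of blocks).

Per-block formulas:
  For a 1×1 block at λ = 6: exp(t · [6]) = [e^(6t)].
  For a 2×2 Jordan block J_2(6): exp(t · J_2(6)) = e^(6t)·(I + t·N), where N is the 2×2 nilpotent shift.

After assembling e^{tJ} and conjugating by P, we get:

e^{tA} =
  [3*t*exp(6*t) + exp(6*t), 3*t*exp(6*t), 11*t*exp(6*t)]
  [-3*t*exp(6*t), -3*t*exp(6*t) + exp(6*t), -11*t*exp(6*t)]
  [0, 0, exp(6*t)]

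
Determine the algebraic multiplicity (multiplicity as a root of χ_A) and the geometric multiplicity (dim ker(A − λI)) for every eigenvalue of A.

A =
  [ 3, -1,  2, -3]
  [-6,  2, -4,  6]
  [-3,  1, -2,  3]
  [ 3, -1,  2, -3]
λ = 0: alg = 4, geom = 3

Step 1 — factor the characteristic polynomial to read off the algebraic multiplicities:
  χ_A(x) = x^4

Step 2 — compute geometric multiplicities via the rank-nullity identity g(λ) = n − rank(A − λI):
  rank(A − (0)·I) = 1, so dim ker(A − (0)·I) = n − 1 = 3

Summary:
  λ = 0: algebraic multiplicity = 4, geometric multiplicity = 3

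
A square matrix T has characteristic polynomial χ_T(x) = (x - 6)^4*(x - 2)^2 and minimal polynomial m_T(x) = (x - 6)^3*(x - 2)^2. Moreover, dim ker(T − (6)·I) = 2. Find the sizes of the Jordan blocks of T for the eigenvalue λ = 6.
Block sizes for λ = 6: [3, 1]

Step 1 — from the characteristic polynomial, algebraic multiplicity of λ = 6 is 4. From dim ker(T − (6)·I) = 2, there are exactly 2 Jordan blocks for λ = 6.
Step 2 — from the minimal polynomial, the factor (x − 6)^3 tells us the largest block for λ = 6 has size 3.
Step 3 — with total size 4, 2 blocks, and largest block 3, the block sizes (in nonincreasing order) are [3, 1].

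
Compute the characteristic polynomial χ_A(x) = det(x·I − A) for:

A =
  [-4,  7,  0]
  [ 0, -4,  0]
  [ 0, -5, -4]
x^3 + 12*x^2 + 48*x + 64

Expanding det(x·I − A) (e.g. by cofactor expansion or by noting that A is similar to its Jordan form J, which has the same characteristic polynomial as A) gives
  χ_A(x) = x^3 + 12*x^2 + 48*x + 64
which factors as (x + 4)^3. The eigenvalues (with algebraic multiplicities) are λ = -4 with multiplicity 3.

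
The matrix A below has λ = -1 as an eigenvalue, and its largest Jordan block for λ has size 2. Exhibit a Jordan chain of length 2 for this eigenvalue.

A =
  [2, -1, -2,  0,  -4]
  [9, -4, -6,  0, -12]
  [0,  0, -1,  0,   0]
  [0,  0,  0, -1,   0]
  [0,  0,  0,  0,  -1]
A Jordan chain for λ = -1 of length 2:
v_1 = (3, 9, 0, 0, 0)ᵀ
v_2 = (1, 0, 0, 0, 0)ᵀ

Let N = A − (-1)·I. We want v_2 with N^2 v_2 = 0 but N^1 v_2 ≠ 0; then v_{j-1} := N · v_j for j = 2, …, 2.

Pick v_2 = (1, 0, 0, 0, 0)ᵀ.
Then v_1 = N · v_2 = (3, 9, 0, 0, 0)ᵀ.

Sanity check: (A − (-1)·I) v_1 = (0, 0, 0, 0, 0)ᵀ = 0. ✓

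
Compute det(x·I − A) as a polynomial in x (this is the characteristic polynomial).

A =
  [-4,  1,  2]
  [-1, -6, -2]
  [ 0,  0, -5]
x^3 + 15*x^2 + 75*x + 125

Expanding det(x·I − A) (e.g. by cofactor expansion or by noting that A is similar to its Jordan form J, which has the same characteristic polynomial as A) gives
  χ_A(x) = x^3 + 15*x^2 + 75*x + 125
which factors as (x + 5)^3. The eigenvalues (with algebraic multiplicities) are λ = -5 with multiplicity 3.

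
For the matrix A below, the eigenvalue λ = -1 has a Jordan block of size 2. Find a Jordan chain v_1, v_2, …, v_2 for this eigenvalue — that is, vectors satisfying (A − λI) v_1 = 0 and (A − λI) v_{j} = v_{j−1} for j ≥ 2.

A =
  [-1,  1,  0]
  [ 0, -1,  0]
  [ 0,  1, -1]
A Jordan chain for λ = -1 of length 2:
v_1 = (1, 0, 1)ᵀ
v_2 = (0, 1, 0)ᵀ

Let N = A − (-1)·I. We want v_2 with N^2 v_2 = 0 but N^1 v_2 ≠ 0; then v_{j-1} := N · v_j for j = 2, …, 2.

Pick v_2 = (0, 1, 0)ᵀ.
Then v_1 = N · v_2 = (1, 0, 1)ᵀ.

Sanity check: (A − (-1)·I) v_1 = (0, 0, 0)ᵀ = 0. ✓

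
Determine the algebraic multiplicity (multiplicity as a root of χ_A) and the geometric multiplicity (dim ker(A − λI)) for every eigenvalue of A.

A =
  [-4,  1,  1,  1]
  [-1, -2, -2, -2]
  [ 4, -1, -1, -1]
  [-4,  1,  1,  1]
λ = -3: alg = 2, geom = 1; λ = 0: alg = 2, geom = 2

Step 1 — factor the characteristic polynomial to read off the algebraic multiplicities:
  χ_A(x) = x^2*(x + 3)^2

Step 2 — compute geometric multiplicities via the rank-nullity identity g(λ) = n − rank(A − λI):
  rank(A − (-3)·I) = 3, so dim ker(A − (-3)·I) = n − 3 = 1
  rank(A − (0)·I) = 2, so dim ker(A − (0)·I) = n − 2 = 2

Summary:
  λ = -3: algebraic multiplicity = 2, geometric multiplicity = 1
  λ = 0: algebraic multiplicity = 2, geometric multiplicity = 2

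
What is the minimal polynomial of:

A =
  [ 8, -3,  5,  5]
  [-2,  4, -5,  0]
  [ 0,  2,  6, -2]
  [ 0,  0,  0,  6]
x^3 - 18*x^2 + 108*x - 216

The characteristic polynomial is χ_A(x) = (x - 6)^4, so the eigenvalues are known. The minimal polynomial is
  m_A(x) = Π_λ (x − λ)^{k_λ}
where k_λ is the size of the *largest* Jordan block for λ (equivalently, the smallest k with (A − λI)^k v = 0 for every generalised eigenvector v of λ).

  λ = 6: largest Jordan block has size 3, contributing (x − 6)^3

So m_A(x) = (x - 6)^3 = x^3 - 18*x^2 + 108*x - 216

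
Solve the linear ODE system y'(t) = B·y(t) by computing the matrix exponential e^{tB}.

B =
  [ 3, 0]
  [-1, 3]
e^{tB} =
  [exp(3*t), 0]
  [-t*exp(3*t), exp(3*t)]

Strategy: write B = P · J · P⁻¹ where J is a Jordan canonical form, so e^{tB} = P · e^{tJ} · P⁻¹, and e^{tJ} can be computed block-by-block.

B has Jordan form
J =
  [3, 1]
  [0, 3]
(up to reordering of blocks).

Per-block formulas:
  For a 2×2 Jordan block J_2(3): exp(t · J_2(3)) = e^(3t)·(I + t·N), where N is the 2×2 nilpotent shift.

After assembling e^{tJ} and conjugating by P, we get:

e^{tB} =
  [exp(3*t), 0]
  [-t*exp(3*t), exp(3*t)]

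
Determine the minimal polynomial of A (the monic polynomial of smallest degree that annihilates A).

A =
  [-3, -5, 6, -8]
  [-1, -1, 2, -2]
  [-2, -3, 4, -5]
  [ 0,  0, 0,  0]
x^3

The characteristic polynomial is χ_A(x) = x^4, so the eigenvalues are known. The minimal polynomial is
  m_A(x) = Π_λ (x − λ)^{k_λ}
where k_λ is the size of the *largest* Jordan block for λ (equivalently, the smallest k with (A − λI)^k v = 0 for every generalised eigenvector v of λ).

  λ = 0: largest Jordan block has size 3, contributing (x − 0)^3

So m_A(x) = x^3 = x^3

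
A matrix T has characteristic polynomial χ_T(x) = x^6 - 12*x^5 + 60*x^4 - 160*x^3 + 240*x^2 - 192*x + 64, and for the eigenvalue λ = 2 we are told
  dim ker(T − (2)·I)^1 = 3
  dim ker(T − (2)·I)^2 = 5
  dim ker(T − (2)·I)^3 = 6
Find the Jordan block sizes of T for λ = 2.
Block sizes for λ = 2: [3, 2, 1]

From the dimensions of kernels of powers, the number of Jordan blocks of size at least j is d_j − d_{j−1} where d_j = dim ker(N^j) (with d_0 = 0). Computing the differences gives [3, 2, 1].
The number of blocks of size exactly k is (#blocks of size ≥ k) − (#blocks of size ≥ k + 1), so the partition is: 1 block(s) of size 1, 1 block(s) of size 2, 1 block(s) of size 3.
In nonincreasing order the block sizes are [3, 2, 1].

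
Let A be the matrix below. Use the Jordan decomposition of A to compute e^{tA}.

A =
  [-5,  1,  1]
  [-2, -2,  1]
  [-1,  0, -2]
e^{tA} =
  [t^2*exp(-3*t)/2 - 2*t*exp(-3*t) + exp(-3*t), -t^2*exp(-3*t)/2 + t*exp(-3*t), t*exp(-3*t)]
  [t^2*exp(-3*t)/2 - 2*t*exp(-3*t), -t^2*exp(-3*t)/2 + t*exp(-3*t) + exp(-3*t), t*exp(-3*t)]
  [t^2*exp(-3*t)/2 - t*exp(-3*t), -t^2*exp(-3*t)/2, t*exp(-3*t) + exp(-3*t)]

Strategy: write A = P · J · P⁻¹ where J is a Jordan canonical form, so e^{tA} = P · e^{tJ} · P⁻¹, and e^{tJ} can be computed block-by-block.

A has Jordan form
J =
  [-3,  1,  0]
  [ 0, -3,  1]
  [ 0,  0, -3]
(up to reordering of blocks).

Per-block formulas:
  For a 3×3 Jordan block J_3(-3): exp(t · J_3(-3)) = e^(-3t)·(I + t·N + (t^2/2)·N^2), where N is the 3×3 nilpotent shift.

After assembling e^{tJ} and conjugating by P, we get:

e^{tA} =
  [t^2*exp(-3*t)/2 - 2*t*exp(-3*t) + exp(-3*t), -t^2*exp(-3*t)/2 + t*exp(-3*t), t*exp(-3*t)]
  [t^2*exp(-3*t)/2 - 2*t*exp(-3*t), -t^2*exp(-3*t)/2 + t*exp(-3*t) + exp(-3*t), t*exp(-3*t)]
  [t^2*exp(-3*t)/2 - t*exp(-3*t), -t^2*exp(-3*t)/2, t*exp(-3*t) + exp(-3*t)]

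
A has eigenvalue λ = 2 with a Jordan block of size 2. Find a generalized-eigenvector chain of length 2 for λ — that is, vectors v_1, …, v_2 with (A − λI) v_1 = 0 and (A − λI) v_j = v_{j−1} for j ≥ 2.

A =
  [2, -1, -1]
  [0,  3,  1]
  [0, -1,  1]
A Jordan chain for λ = 2 of length 2:
v_1 = (-1, 1, -1)ᵀ
v_2 = (0, 1, 0)ᵀ

Let N = A − (2)·I. We want v_2 with N^2 v_2 = 0 but N^1 v_2 ≠ 0; then v_{j-1} := N · v_j for j = 2, …, 2.

Pick v_2 = (0, 1, 0)ᵀ.
Then v_1 = N · v_2 = (-1, 1, -1)ᵀ.

Sanity check: (A − (2)·I) v_1 = (0, 0, 0)ᵀ = 0. ✓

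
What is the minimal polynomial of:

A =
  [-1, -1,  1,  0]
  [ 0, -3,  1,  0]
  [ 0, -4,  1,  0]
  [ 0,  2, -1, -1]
x^3 + 3*x^2 + 3*x + 1

The characteristic polynomial is χ_A(x) = (x + 1)^4, so the eigenvalues are known. The minimal polynomial is
  m_A(x) = Π_λ (x − λ)^{k_λ}
where k_λ is the size of the *largest* Jordan block for λ (equivalently, the smallest k with (A − λI)^k v = 0 for every generalised eigenvector v of λ).

  λ = -1: largest Jordan block has size 3, contributing (x + 1)^3

So m_A(x) = (x + 1)^3 = x^3 + 3*x^2 + 3*x + 1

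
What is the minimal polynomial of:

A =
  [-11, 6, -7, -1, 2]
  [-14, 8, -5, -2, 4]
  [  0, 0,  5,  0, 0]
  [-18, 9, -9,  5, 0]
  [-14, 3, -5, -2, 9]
x^3 - 6*x^2 - 15*x + 100

The characteristic polynomial is χ_A(x) = (x - 5)^4*(x + 4), so the eigenvalues are known. The minimal polynomial is
  m_A(x) = Π_λ (x − λ)^{k_λ}
where k_λ is the size of the *largest* Jordan block for λ (equivalently, the smallest k with (A − λI)^k v = 0 for every generalised eigenvector v of λ).

  λ = -4: largest Jordan block has size 1, contributing (x + 4)
  λ = 5: largest Jordan block has size 2, contributing (x − 5)^2

So m_A(x) = (x - 5)^2*(x + 4) = x^3 - 6*x^2 - 15*x + 100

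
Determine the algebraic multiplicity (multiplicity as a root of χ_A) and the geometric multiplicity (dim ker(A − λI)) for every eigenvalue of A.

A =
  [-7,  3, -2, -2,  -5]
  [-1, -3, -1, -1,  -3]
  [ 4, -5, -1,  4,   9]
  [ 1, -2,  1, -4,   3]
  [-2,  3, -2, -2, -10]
λ = -5: alg = 5, geom = 3

Step 1 — factor the characteristic polynomial to read off the algebraic multiplicities:
  χ_A(x) = (x + 5)^5

Step 2 — compute geometric multiplicities via the rank-nullity identity g(λ) = n − rank(A − λI):
  rank(A − (-5)·I) = 2, so dim ker(A − (-5)·I) = n − 2 = 3

Summary:
  λ = -5: algebraic multiplicity = 5, geometric multiplicity = 3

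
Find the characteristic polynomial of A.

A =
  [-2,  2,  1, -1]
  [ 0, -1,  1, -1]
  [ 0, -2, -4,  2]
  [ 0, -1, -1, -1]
x^4 + 8*x^3 + 24*x^2 + 32*x + 16

Expanding det(x·I − A) (e.g. by cofactor expansion or by noting that A is similar to its Jordan form J, which has the same characteristic polynomial as A) gives
  χ_A(x) = x^4 + 8*x^3 + 24*x^2 + 32*x + 16
which factors as (x + 2)^4. The eigenvalues (with algebraic multiplicities) are λ = -2 with multiplicity 4.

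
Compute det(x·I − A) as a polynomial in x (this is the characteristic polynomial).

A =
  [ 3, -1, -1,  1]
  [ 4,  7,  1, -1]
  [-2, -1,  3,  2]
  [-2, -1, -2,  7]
x^4 - 20*x^3 + 150*x^2 - 500*x + 625

Expanding det(x·I − A) (e.g. by cofactor expansion or by noting that A is similar to its Jordan form J, which has the same characteristic polynomial as A) gives
  χ_A(x) = x^4 - 20*x^3 + 150*x^2 - 500*x + 625
which factors as (x - 5)^4. The eigenvalues (with algebraic multiplicities) are λ = 5 with multiplicity 4.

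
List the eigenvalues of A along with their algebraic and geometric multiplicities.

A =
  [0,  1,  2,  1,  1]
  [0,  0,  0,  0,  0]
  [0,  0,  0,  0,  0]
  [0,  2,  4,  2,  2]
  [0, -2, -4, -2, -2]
λ = 0: alg = 5, geom = 4

Step 1 — factor the characteristic polynomial to read off the algebraic multiplicities:
  χ_A(x) = x^5

Step 2 — compute geometric multiplicities via the rank-nullity identity g(λ) = n − rank(A − λI):
  rank(A − (0)·I) = 1, so dim ker(A − (0)·I) = n − 1 = 4

Summary:
  λ = 0: algebraic multiplicity = 5, geometric multiplicity = 4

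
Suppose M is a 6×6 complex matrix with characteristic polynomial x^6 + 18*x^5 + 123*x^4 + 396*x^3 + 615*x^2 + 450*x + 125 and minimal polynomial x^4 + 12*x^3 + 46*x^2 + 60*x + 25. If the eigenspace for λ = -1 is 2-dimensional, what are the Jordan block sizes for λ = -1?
Block sizes for λ = -1: [2, 1]

Step 1 — from the characteristic polynomial, algebraic multiplicity of λ = -1 is 3. From dim ker(M − (-1)·I) = 2, there are exactly 2 Jordan blocks for λ = -1.
Step 2 — from the minimal polynomial, the factor (x + 1)^2 tells us the largest block for λ = -1 has size 2.
Step 3 — with total size 3, 2 blocks, and largest block 2, the block sizes (in nonincreasing order) are [2, 1].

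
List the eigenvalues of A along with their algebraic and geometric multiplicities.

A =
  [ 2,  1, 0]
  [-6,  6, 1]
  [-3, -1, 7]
λ = 5: alg = 3, geom = 1

Step 1 — factor the characteristic polynomial to read off the algebraic multiplicities:
  χ_A(x) = (x - 5)^3

Step 2 — compute geometric multiplicities via the rank-nullity identity g(λ) = n − rank(A − λI):
  rank(A − (5)·I) = 2, so dim ker(A − (5)·I) = n − 2 = 1

Summary:
  λ = 5: algebraic multiplicity = 3, geometric multiplicity = 1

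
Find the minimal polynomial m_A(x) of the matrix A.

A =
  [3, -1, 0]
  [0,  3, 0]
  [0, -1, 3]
x^2 - 6*x + 9

The characteristic polynomial is χ_A(x) = (x - 3)^3, so the eigenvalues are known. The minimal polynomial is
  m_A(x) = Π_λ (x − λ)^{k_λ}
where k_λ is the size of the *largest* Jordan block for λ (equivalently, the smallest k with (A − λI)^k v = 0 for every generalised eigenvector v of λ).

  λ = 3: largest Jordan block has size 2, contributing (x − 3)^2

So m_A(x) = (x - 3)^2 = x^2 - 6*x + 9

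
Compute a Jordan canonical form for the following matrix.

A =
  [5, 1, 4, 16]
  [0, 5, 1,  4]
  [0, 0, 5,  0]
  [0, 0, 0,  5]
J_3(5) ⊕ J_1(5)

The characteristic polynomial is
  det(x·I − A) = x^4 - 20*x^3 + 150*x^2 - 500*x + 625 = (x - 5)^4

Eigenvalues and multiplicities (the geometric multiplicity of λ is n − rank(A − λI), which equals the number of Jordan blocks for λ):
  λ = 5: algebraic multiplicity = 4, geometric multiplicity = 2

Determining the block sizes for each eigenvalue:
  λ = 5: with am = 4 and gm = 2, the partition is not yet determined (e.g. several partitions of 4 into 2 parts exist). Let N = A − (5)·I. Computing rank(N^1) = 2, rank(N^2) = 1, rank(N^3) = 0; the number of blocks of size ≥ j is rank(N^{j−1}) − rank(N^j), giving [2, 1, 1]. So we have 1 block(s) of size 3, 1 block(s) of size 1 → block sizes [3, 1]

Assembling the blocks gives a Jordan form
J =
  [5, 1, 0, 0]
  [0, 5, 1, 0]
  [0, 0, 5, 0]
  [0, 0, 0, 5]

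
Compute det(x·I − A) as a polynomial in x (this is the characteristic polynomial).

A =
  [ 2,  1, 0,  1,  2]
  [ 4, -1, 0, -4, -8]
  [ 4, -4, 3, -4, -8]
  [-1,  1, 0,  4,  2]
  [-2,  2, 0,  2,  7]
x^5 - 15*x^4 + 90*x^3 - 270*x^2 + 405*x - 243

Expanding det(x·I − A) (e.g. by cofactor expansion or by noting that A is similar to its Jordan form J, which has the same characteristic polynomial as A) gives
  χ_A(x) = x^5 - 15*x^4 + 90*x^3 - 270*x^2 + 405*x - 243
which factors as (x - 3)^5. The eigenvalues (with algebraic multiplicities) are λ = 3 with multiplicity 5.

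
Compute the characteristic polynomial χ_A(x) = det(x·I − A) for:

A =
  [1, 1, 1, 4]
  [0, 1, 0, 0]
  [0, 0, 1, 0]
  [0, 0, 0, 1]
x^4 - 4*x^3 + 6*x^2 - 4*x + 1

Expanding det(x·I − A) (e.g. by cofactor expansion or by noting that A is similar to its Jordan form J, which has the same characteristic polynomial as A) gives
  χ_A(x) = x^4 - 4*x^3 + 6*x^2 - 4*x + 1
which factors as (x - 1)^4. The eigenvalues (with algebraic multiplicities) are λ = 1 with multiplicity 4.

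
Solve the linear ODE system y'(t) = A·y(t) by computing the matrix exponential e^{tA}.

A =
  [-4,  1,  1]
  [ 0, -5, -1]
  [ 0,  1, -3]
e^{tA} =
  [exp(-4*t), t*exp(-4*t), t*exp(-4*t)]
  [0, -t*exp(-4*t) + exp(-4*t), -t*exp(-4*t)]
  [0, t*exp(-4*t), t*exp(-4*t) + exp(-4*t)]

Strategy: write A = P · J · P⁻¹ where J is a Jordan canonical form, so e^{tA} = P · e^{tJ} · P⁻¹, and e^{tJ} can be computed block-by-block.

A has Jordan form
J =
  [-4,  1,  0]
  [ 0, -4,  0]
  [ 0,  0, -4]
(up to reordering of blocks).

Per-block formulas:
  For a 1×1 block at λ = -4: exp(t · [-4]) = [e^(-4t)].
  For a 2×2 Jordan block J_2(-4): exp(t · J_2(-4)) = e^(-4t)·(I + t·N), where N is the 2×2 nilpotent shift.

After assembling e^{tJ} and conjugating by P, we get:

e^{tA} =
  [exp(-4*t), t*exp(-4*t), t*exp(-4*t)]
  [0, -t*exp(-4*t) + exp(-4*t), -t*exp(-4*t)]
  [0, t*exp(-4*t), t*exp(-4*t) + exp(-4*t)]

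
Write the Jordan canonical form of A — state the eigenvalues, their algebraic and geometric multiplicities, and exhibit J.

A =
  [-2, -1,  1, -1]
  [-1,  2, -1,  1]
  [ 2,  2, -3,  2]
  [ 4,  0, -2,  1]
J_2(-1) ⊕ J_1(-1) ⊕ J_1(1)

The characteristic polynomial is
  det(x·I − A) = x^4 + 2*x^3 - 2*x - 1 = (x - 1)*(x + 1)^3

Eigenvalues and multiplicities (the geometric multiplicity of λ is n − rank(A − λI), which equals the number of Jordan blocks for λ):
  λ = -1: algebraic multiplicity = 3, geometric multiplicity = 2
  λ = 1: algebraic multiplicity = 1, geometric multiplicity = 1

Determining the block sizes for each eigenvalue:
  λ = -1: 2 blocks summing to 3 forces exactly one block of size 2 and the rest size 1 → block sizes [2, 1]
  λ = 1: one block (gm = 1), so the single block has size am = 1 → block sizes [1]

Assembling the blocks gives a Jordan form
J =
  [-1,  1,  0, 0]
  [ 0, -1,  0, 0]
  [ 0,  0, -1, 0]
  [ 0,  0,  0, 1]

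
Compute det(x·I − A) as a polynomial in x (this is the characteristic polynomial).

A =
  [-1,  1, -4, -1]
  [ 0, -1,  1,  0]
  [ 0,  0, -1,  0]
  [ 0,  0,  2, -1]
x^4 + 4*x^3 + 6*x^2 + 4*x + 1

Expanding det(x·I − A) (e.g. by cofactor expansion or by noting that A is similar to its Jordan form J, which has the same characteristic polynomial as A) gives
  χ_A(x) = x^4 + 4*x^3 + 6*x^2 + 4*x + 1
which factors as (x + 1)^4. The eigenvalues (with algebraic multiplicities) are λ = -1 with multiplicity 4.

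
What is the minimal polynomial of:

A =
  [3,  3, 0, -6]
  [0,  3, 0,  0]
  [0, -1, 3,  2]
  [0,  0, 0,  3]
x^2 - 6*x + 9

The characteristic polynomial is χ_A(x) = (x - 3)^4, so the eigenvalues are known. The minimal polynomial is
  m_A(x) = Π_λ (x − λ)^{k_λ}
where k_λ is the size of the *largest* Jordan block for λ (equivalently, the smallest k with (A − λI)^k v = 0 for every generalised eigenvector v of λ).

  λ = 3: largest Jordan block has size 2, contributing (x − 3)^2

So m_A(x) = (x - 3)^2 = x^2 - 6*x + 9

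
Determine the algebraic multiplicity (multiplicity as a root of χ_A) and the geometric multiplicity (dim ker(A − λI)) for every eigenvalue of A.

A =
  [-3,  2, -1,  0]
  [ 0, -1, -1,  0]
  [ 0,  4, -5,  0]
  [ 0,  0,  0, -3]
λ = -3: alg = 4, geom = 3

Step 1 — factor the characteristic polynomial to read off the algebraic multiplicities:
  χ_A(x) = (x + 3)^4

Step 2 — compute geometric multiplicities via the rank-nullity identity g(λ) = n − rank(A − λI):
  rank(A − (-3)·I) = 1, so dim ker(A − (-3)·I) = n − 1 = 3

Summary:
  λ = -3: algebraic multiplicity = 4, geometric multiplicity = 3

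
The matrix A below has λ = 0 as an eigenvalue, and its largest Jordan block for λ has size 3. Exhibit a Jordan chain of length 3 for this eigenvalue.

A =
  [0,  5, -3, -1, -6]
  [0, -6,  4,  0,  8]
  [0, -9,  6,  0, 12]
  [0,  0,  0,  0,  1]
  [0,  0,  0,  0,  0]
A Jordan chain for λ = 0 of length 3:
v_1 = (-3, 0, 0, 0, 0)ᵀ
v_2 = (5, -6, -9, 0, 0)ᵀ
v_3 = (0, 1, 0, 0, 0)ᵀ

Let N = A − (0)·I. We want v_3 with N^3 v_3 = 0 but N^2 v_3 ≠ 0; then v_{j-1} := N · v_j for j = 3, …, 2.

Pick v_3 = (0, 1, 0, 0, 0)ᵀ.
Then v_2 = N · v_3 = (5, -6, -9, 0, 0)ᵀ.
Then v_1 = N · v_2 = (-3, 0, 0, 0, 0)ᵀ.

Sanity check: (A − (0)·I) v_1 = (0, 0, 0, 0, 0)ᵀ = 0. ✓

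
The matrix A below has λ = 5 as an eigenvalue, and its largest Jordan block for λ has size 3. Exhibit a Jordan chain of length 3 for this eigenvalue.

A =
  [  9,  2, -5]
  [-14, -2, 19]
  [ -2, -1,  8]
A Jordan chain for λ = 5 of length 3:
v_1 = (-2, 4, 0)ᵀ
v_2 = (4, -14, -2)ᵀ
v_3 = (1, 0, 0)ᵀ

Let N = A − (5)·I. We want v_3 with N^3 v_3 = 0 but N^2 v_3 ≠ 0; then v_{j-1} := N · v_j for j = 3, …, 2.

Pick v_3 = (1, 0, 0)ᵀ.
Then v_2 = N · v_3 = (4, -14, -2)ᵀ.
Then v_1 = N · v_2 = (-2, 4, 0)ᵀ.

Sanity check: (A − (5)·I) v_1 = (0, 0, 0)ᵀ = 0. ✓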